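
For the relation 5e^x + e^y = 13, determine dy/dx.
Differentiate the relation implicitly: treat y = y(x) and apply the chain rule, so every y-derivative picks up a y' = dy/dx factor.

With everything moved to the left-hand side, differentiate term by term:
  d/dx[5e^(x)] = 5e^(x)
  d/dx[e^(y)] = y'·e^(y)
  d/dx[-13] = 0

Separating the contributions that come from x directly and those that come through y:
  without y':      5e^(x)
  multiplying y':  e^(y)

so (5e^(x)) + (e^(y))·y' = 0, and therefore
  dy/dx = -(5e^(x))/(e^(y)) = -5e^(x - y)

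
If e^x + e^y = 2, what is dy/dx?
Differentiate the relation implicitly: treat y = y(x) and apply the chain rule, so every y-derivative picks up a y' = dy/dx factor.

With everything moved to the left-hand side, differentiate term by term:
  d/dx[e^(x)] = e^(x)
  d/dx[e^(y)] = y'·e^(y)
  d/dx[-2] = 0

Separating the contributions that come from x directly and those that come through y:
  without y':      e^(x)
  multiplying y':  e^(y)

so (e^(x)) + (e^(y))·y' = 0, and therefore
  dy/dx = -(e^(x))/(e^(y)) = -e^(x - y)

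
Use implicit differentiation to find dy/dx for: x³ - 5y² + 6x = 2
Take d/dx of both sides. Since y is implicitly a function of x, the chain rule attaches a y' = dy/dx factor whenever we differentiate through y.

Set F(x, y) = (left side) − (right side), so the curve is F = 0. Differentiating each term of F:
  d/dx[x^3] = 3x^2
  d/dx[6x] = 6
  d/dx[-5y^2] = -10y·y'
  d/dx[-2] = 0

Collecting, the y'-free part is the partial derivative in x and the y' coefficient is the partial derivative in y:
  ∂F/∂x = 3x^2 + 6
  ∂F/∂y = -10y

so d/dx[F(x, y(x))] = ∂F/∂x + (∂F/∂y)·y' = 0. Rearranging,
  dy/dx = -(∂F/∂x)/(∂F/∂y) = -(3x^2 + 6)/(-10y) = 3(x^2 + 2)/(10y)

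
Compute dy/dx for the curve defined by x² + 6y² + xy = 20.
Differentiate the relation implicitly: treat y = y(x) and apply the chain rule, so every y-derivative picks up a y' = dy/dx factor.

With everything moved to the left-hand side, differentiate term by term:
  d/dx[x^2] = 2x
  d/dx[xy] = x·y' + y
  d/dx[6y^2] = 12y·y'
  d/dx[-20] = 0

Separating the contributions that come from x directly and those that come through y:
  without y':      2x + y
  multiplying y':  x + 12y

so (2x + y) + (x + 12y)·y' = 0, and therefore
  dy/dx = -(2x + y)/(x + 12y) = (-2x - y)/(x + 12y)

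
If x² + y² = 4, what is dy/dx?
Take d/dx of both sides. Since y is implicitly a function of x, the chain rule attaches a y' = dy/dx factor whenever we differentiate through y.

Set F(x, y) = (left side) − (right side), so the curve is F = 0. Differentiating each term of F:
  d/dx[x^2] = 2x
  d/dx[y^2] = 2y·y'
  d/dx[-4] = 0

Collecting, the y'-free part is the partial derivative in x and the y' coefficient is the partial derivative in y:
  ∂F/∂x = 2x
  ∂F/∂y = 2y

so d/dx[F(x, y(x))] = ∂F/∂x + (∂F/∂y)·y' = 0. Rearranging,
  dy/dx = -(∂F/∂x)/(∂F/∂y) = -(2x)/(2y) = -x/y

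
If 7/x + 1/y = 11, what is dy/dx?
Differentiate the relation implicitly: treat y = y(x) and apply the chain rule, so every y-derivative picks up a y' = dy/dx factor.

With everything moved to the left-hand side, differentiate term by term:
  d/dx[1/y] = -y'/y^2
  d/dx[7/x] = -7/x^2
  d/dx[-11] = 0

Separating the contributions that come from x directly and those that come through y:
  without y':      -7/x^2
  multiplying y':  -1/y^2

so (-7/x^2) + (-1/y^2)·y' = 0, and therefore
  dy/dx = -(-7/x^2)/(-1/y^2) = -7y^2/x^2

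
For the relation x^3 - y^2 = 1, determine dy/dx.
Apply d/dx to both sides, remembering that y depends on x. Each occurrence of y therefore brings in a y' = dy/dx via the chain rule.

With F(x, y) equal to the left-hand side minus the right, differentiate F term by term:
  d/dx[x^3] = 3x^2
  d/dx[-y^2] = -2y·y'
  d/dx[-1] = 0
Adding these up, d/dx[F] = 0 becomes
  (3x^2) + (-2y)·y' = 0,
so isolating y',
  dy/dx = -(3x^2)/(-2y) = 3x^2/(2y)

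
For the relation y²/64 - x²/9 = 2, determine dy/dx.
Differentiate the relation implicitly: treat y = y(x) and apply the chain rule, so every y-derivative picks up a y' = dy/dx factor.

With everything moved to the left-hand side, differentiate term by term:
  d/dx[-x^2/9] = -2x/9
  d/dx[y^2/64] = y·y'/32
  d/dx[-2] = 0

Separating the contributions that come from x directly and those that come through y:
  without y':      -2x/9
  multiplying y':  y/32

so (-2x/9) + (y/32)·y' = 0, and therefore
  dy/dx = -(-2x/9)/(y/32) = 64x/(9y)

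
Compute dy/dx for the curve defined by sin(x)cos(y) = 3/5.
Apply d/dx to both sides, remembering that y depends on x. Each occurrence of y therefore brings in a y' = dy/dx via the chain rule.

With F(x, y) equal to the left-hand side minus the right, differentiate F term by term:
  d/dx[sin(x)·cos(y)] = -y'·sin(x)·sin(y) + cos(x)·cos(y)
  d/dx[-3/5] = 0
Adding these up, d/dx[F] = 0 becomes
  (cos(x)·cos(y)) + (-sin(x)·sin(y))·y' = 0,
so isolating y',
  dy/dx = -(cos(x)·cos(y))/(-sin(x)·sin(y)) = 1/(tan(x)·tan(y))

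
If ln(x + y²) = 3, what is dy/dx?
Differentiate the relation implicitly: treat y = y(x) and apply the chain rule, so every y-derivative picks up a y' = dy/dx factor.

With everything moved to the left-hand side, differentiate term by term:
  d/dx[ln(x + y^2)] = (2y·y' + 1)/(x + y^2)
  d/dx[-3] = 0

Separating the contributions that come from x directly and those that come through y:
  without y':      1/(x + y^2)
  multiplying y':  2y/(x + y^2)

so (1/(x + y^2)) + (2y/(x + y^2))·y' = 0, and therefore
  dy/dx = -(1/(x + y^2))/(2y/(x + y^2)) = -1/(2y)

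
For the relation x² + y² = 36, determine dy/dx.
Apply d/dx to both sides, remembering that y depends on x. Each occurrence of y therefore brings in a y' = dy/dx via the chain rule.

With F(x, y) equal to the left-hand side minus the right, differentiate F term by term:
  d/dx[x^2] = 2x
  d/dx[y^2] = 2y·y'
  d/dx[-36] = 0
Adding these up, d/dx[F] = 0 becomes
  (2x) + (2y)·y' = 0,
so isolating y',
  dy/dx = -(2x)/(2y) = -x/y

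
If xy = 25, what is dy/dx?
Differentiate both sides with respect to x, treating y as y(x). By the chain rule, any term containing y contributes a factor of y' = dy/dx when we differentiate it.

Move every term to one side and write the relation as F(x, y) = 0. Term by term,
  d/dx[xy] = x·y' + y
  d/dx[-25] = 0

The pieces without y' make up ∂F/∂x and the coefficient of y' is ∂F/∂y:
  ∂F/∂x = y,
  ∂F/∂y = x.

Since d/dx[F] = ∂F/∂x + (∂F/∂y)·y' = 0, solve for y':
  (∂F/∂y)·y' = -∂F/∂x
  dy/dx = -(∂F/∂x)/(∂F/∂y) = -(y)/(x) = -y/x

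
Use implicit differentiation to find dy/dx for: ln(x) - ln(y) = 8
Differentiate the relation implicitly: treat y = y(x) and apply the chain rule, so every y-derivative picks up a y' = dy/dx factor.

With everything moved to the left-hand side, differentiate term by term:
  d/dx[ln(x)] = 1/x
  d/dx[-ln(y)] = -y'/y
  d/dx[-8] = 0

Separating the contributions that come from x directly and those that come through y:
  without y':      1/x
  multiplying y':  -1/y

so (1/x) + (-1/y)·y' = 0, and therefore
  dy/dx = -(1/x)/(-1/y) = y/x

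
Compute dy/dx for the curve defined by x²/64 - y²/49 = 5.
Take d/dx of both sides. Since y is implicitly a function of x, the chain rule attaches a y' = dy/dx factor whenever we differentiate through y.

Set F(x, y) = (left side) − (right side), so the curve is F = 0. Differentiating each term of F:
  d/dx[x^2/64] = x/32
  d/dx[-y^2/49] = -2y·y'/49
  d/dx[-5] = 0

Collecting, the y'-free part is the partial derivative in x and the y' coefficient is the partial derivative in y:
  ∂F/∂x = x/32
  ∂F/∂y = -2y/49

so d/dx[F(x, y(x))] = ∂F/∂x + (∂F/∂y)·y' = 0. Rearranging,
  dy/dx = -(∂F/∂x)/(∂F/∂y) = -(x/32)/(-2y/49) = 49x/(64y)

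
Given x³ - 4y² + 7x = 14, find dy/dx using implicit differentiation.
Take d/dx of both sides. Since y is implicitly a function of x, the chain rule attaches a y' = dy/dx factor whenever we differentiate through y.

Set F(x, y) = (left side) − (right side), so the curve is F = 0. Differentiating each term of F:
  d/dx[x^3] = 3x^2
  d/dx[7x] = 7
  d/dx[-4y^2] = -8y·y'
  d/dx[-14] = 0

Collecting, the y'-free part is the partial derivative in x and the y' coefficient is the partial derivative in y:
  ∂F/∂x = 3x^2 + 7
  ∂F/∂y = -8y

so d/dx[F(x, y(x))] = ∂F/∂x + (∂F/∂y)·y' = 0. Rearranging,
  dy/dx = -(∂F/∂x)/(∂F/∂y) = -(3x^2 + 7)/(-8y) = (3x^2 + 7)/(8y)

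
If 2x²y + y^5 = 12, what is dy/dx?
Differentiate the relation implicitly: treat y = y(x) and apply the chain rule, so every y-derivative picks up a y' = dy/dx factor.

With everything moved to the left-hand side, differentiate term by term:
  d/dx[2x^2y] = 2x^2·y' + 4xy
  d/dx[y^5] = 5y^4·y'
  d/dx[-12] = 0

Separating the contributions that come from x directly and those that come through y:
  without y':      4xy
  multiplying y':  2x^2 + 5y^4

so (4xy) + (2x^2 + 5y^4)·y' = 0, and therefore
  dy/dx = -(4xy)/(2x^2 + 5y^4) = -4xy/(2x^2 + 5y^4)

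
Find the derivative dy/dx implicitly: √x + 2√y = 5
Differentiate the relation implicitly: treat y = y(x) and apply the chain rule, so every y-derivative picks up a y' = dy/dx factor.

With everything moved to the left-hand side, differentiate term by term:
  d/dx[√(x)] = 1/(2√(x))
  d/dx[2√(y)] = y'/√(y)
  d/dx[-5] = 0

Separating the contributions that come from x directly and those that come through y:
  without y':      1/(2√(x))
  multiplying y':  1/√(y)

so (1/(2√(x))) + (1/√(y))·y' = 0, and therefore
  dy/dx = -(1/(2√(x)))/(1/√(y)) = -√(y)/(2√(x))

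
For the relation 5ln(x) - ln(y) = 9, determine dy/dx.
Differentiate the relation implicitly: treat y = y(x) and apply the chain rule, so every y-derivative picks up a y' = dy/dx factor.

With everything moved to the left-hand side, differentiate term by term:
  d/dx[5ln(x)] = 5/x
  d/dx[-ln(y)] = -y'/y
  d/dx[-9] = 0

Separating the contributions that come from x directly and those that come through y:
  without y':      5/x
  multiplying y':  -1/y

so (5/x) + (-1/y)·y' = 0, and therefore
  dy/dx = -(5/x)/(-1/y) = 5y/x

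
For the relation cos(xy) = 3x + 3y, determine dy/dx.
Apply d/dx to both sides, remembering that y depends on x. Each occurrence of y therefore brings in a y' = dy/dx via the chain rule.

With F(x, y) equal to the left-hand side minus the right, differentiate F term by term:
  d/dx[-3x] = -3
  d/dx[-3y] = -3·y'
  d/dx[cos(xy)] = -(x·y' + y)·sin(xy)
Adding these up, d/dx[F] = 0 becomes
  (-y·sin(xy) - 3) + (-x·sin(xy) - 3)·y' = 0,
so isolating y',
  dy/dx = -(-y·sin(xy) - 3)/(-x·sin(xy) - 3) = -(y·sin(xy) + 3)/(x·sin(xy) + 3)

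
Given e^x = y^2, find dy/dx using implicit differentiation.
Take d/dx of both sides. Since y is implicitly a function of x, the chain rule attaches a y' = dy/dx factor whenever we differentiate through y.

Set F(x, y) = (left side) − (right side), so the curve is F = 0. Differentiating each term of F:
  d/dx[-y^2] = -2y·y'
  d/dx[e^(x)] = e^(x)

Collecting, the y'-free part is the partial derivative in x and the y' coefficient is the partial derivative in y:
  ∂F/∂x = e^(x)
  ∂F/∂y = -2y

so d/dx[F(x, y(x))] = ∂F/∂x + (∂F/∂y)·y' = 0. Rearranging,
  dy/dx = -(∂F/∂x)/(∂F/∂y) = -(e^(x))/(-2y) = e^(x)/(2y)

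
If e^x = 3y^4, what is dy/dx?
Take d/dx of both sides. Since y is implicitly a function of x, the chain rule attaches a y' = dy/dx factor whenever we differentiate through y.

Set F(x, y) = (left side) − (right side), so the curve is F = 0. Differentiating each term of F:
  d/dx[-3y^4] = -12y^3·y'
  d/dx[e^(x)] = e^(x)

Collecting, the y'-free part is the partial derivative in x and the y' coefficient is the partial derivative in y:
  ∂F/∂x = e^(x)
  ∂F/∂y = -12y^3

so d/dx[F(x, y(x))] = ∂F/∂x + (∂F/∂y)·y' = 0. Rearranging,
  dy/dx = -(∂F/∂x)/(∂F/∂y) = -(e^(x))/(-12y^3) = e^(x)/(12y^3)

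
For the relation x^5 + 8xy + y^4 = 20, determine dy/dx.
Differentiate both sides with respect to x, treating y as y(x). By the chain rule, any term containing y contributes a factor of y' = dy/dx when we differentiate it.

Move every term to one side and write the relation as F(x, y) = 0. Term by term,
  d/dx[x^5] = 5x^4
  d/dx[8xy] = 8x·y' + 8y
  d/dx[y^4] = 4y^3·y'
  d/dx[-20] = 0

The pieces without y' make up ∂F/∂x and the coefficient of y' is ∂F/∂y:
  ∂F/∂x = 5x^4 + 8y,
  ∂F/∂y = 8x + 4y^3.

Since d/dx[F] = ∂F/∂x + (∂F/∂y)·y' = 0, solve for y':
  (∂F/∂y)·y' = -∂F/∂x
  dy/dx = -(∂F/∂x)/(∂F/∂y) = -(5x^4 + 8y)/(8x + 4y^3) = (-5x^4 - 8y)/(4(2x + y^3))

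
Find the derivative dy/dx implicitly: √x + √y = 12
Take d/dx of both sides. Since y is implicitly a function of x, the chain rule attaches a y' = dy/dx factor whenever we differentiate through y.

Set F(x, y) = (left side) − (right side), so the curve is F = 0. Differentiating each term of F:
  d/dx[√(x)] = 1/(2√(x))
  d/dx[√(y)] = y'/(2√(y))
  d/dx[-12] = 0

Collecting, the y'-free part is the partial derivative in x and the y' coefficient is the partial derivative in y:
  ∂F/∂x = 1/(2√(x))
  ∂F/∂y = 1/(2√(y))

so d/dx[F(x, y(x))] = ∂F/∂x + (∂F/∂y)·y' = 0. Rearranging,
  dy/dx = -(∂F/∂x)/(∂F/∂y) = -(1/(2√(x)))/(1/(2√(y))) = -√(y)/√(x)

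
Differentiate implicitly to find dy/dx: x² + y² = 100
Differentiate both sides with respect to x, treating y as y(x). By the chain rule, any term containing y contributes a factor of y' = dy/dx when we differentiate it.

Move every term to one side and write the relation as F(x, y) = 0. Term by term,
  d/dx[x^2] = 2x
  d/dx[y^2] = 2y·y'
  d/dx[-100] = 0

The pieces without y' make up ∂F/∂x and the coefficient of y' is ∂F/∂y:
  ∂F/∂x = 2x,
  ∂F/∂y = 2y.

Since d/dx[F] = ∂F/∂x + (∂F/∂y)·y' = 0, solve for y':
  (∂F/∂y)·y' = -∂F/∂x
  dy/dx = -(∂F/∂x)/(∂F/∂y) = -(2x)/(2y) = -x/y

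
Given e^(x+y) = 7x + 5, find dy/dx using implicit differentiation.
Differentiate both sides with respect to x, treating y as y(x). By the chain rule, any term containing y contributes a factor of y' = dy/dx when we differentiate it.

Move every term to one side and write the relation as F(x, y) = 0. Term by term,
  d/dx[-7x] = -7
  d/dx[e^(x + y)] = (y' + 1)·e^(x + y)
  d/dx[-5] = 0

The pieces without y' make up ∂F/∂x and the coefficient of y' is ∂F/∂y:
  ∂F/∂x = e^(x + y) - 7,
  ∂F/∂y = e^(x + y).

Since d/dx[F] = ∂F/∂x + (∂F/∂y)·y' = 0, solve for y':
  (∂F/∂y)·y' = -∂F/∂x
  dy/dx = -(∂F/∂x)/(∂F/∂y) = -(e^(x + y) - 7)/(e^(x + y)) = 7e^(-x - y) - 1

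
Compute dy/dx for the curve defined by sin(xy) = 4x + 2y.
Differentiate both sides with respect to x, treating y as y(x). By the chain rule, any term containing y contributes a factor of y' = dy/dx when we differentiate it.

Move every term to one side and write the relation as F(x, y) = 0. Term by term,
  d/dx[-4x] = -4
  d/dx[-2y] = -2·y'
  d/dx[sin(xy)] = (x·y' + y)·cos(xy)

The pieces without y' make up ∂F/∂x and the coefficient of y' is ∂F/∂y:
  ∂F/∂x = y·cos(xy) - 4,
  ∂F/∂y = x·cos(xy) - 2.

Since d/dx[F] = ∂F/∂x + (∂F/∂y)·y' = 0, solve for y':
  (∂F/∂y)·y' = -∂F/∂x
  dy/dx = -(∂F/∂x)/(∂F/∂y) = -(y·cos(xy) - 4)/(x·cos(xy) - 2) = (-y·cos(xy) + 4)/(x·cos(xy) - 2)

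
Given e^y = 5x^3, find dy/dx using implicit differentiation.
Differentiate the relation implicitly: treat y = y(x) and apply the chain rule, so every y-derivative picks up a y' = dy/dx factor.

With everything moved to the left-hand side, differentiate term by term:
  d/dx[-5x^3] = -15x^2
  d/dx[e^(y)] = y'·e^(y)

Separating the contributions that come from x directly and those that come through y:
  without y':      -15x^2
  multiplying y':  e^(y)

so (-15x^2) + (e^(y))·y' = 0, and therefore
  dy/dx = -(-15x^2)/(e^(y)) = 15x^2e^(-y)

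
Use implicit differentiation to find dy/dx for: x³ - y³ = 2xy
Take d/dx of both sides. Since y is implicitly a function of x, the chain rule attaches a y' = dy/dx factor whenever we differentiate through y.

Set F(x, y) = (left side) − (right side), so the curve is F = 0. Differentiating each term of F:
  d/dx[x^3] = 3x^2
  d/dx[-2xy] = -2x·y' - 2y
  d/dx[-y^3] = -3y^2·y'

Collecting, the y'-free part is the partial derivative in x and the y' coefficient is the partial derivative in y:
  ∂F/∂x = 3x^2 - 2y
  ∂F/∂y = -2x - 3y^2

so d/dx[F(x, y(x))] = ∂F/∂x + (∂F/∂y)·y' = 0. Rearranging,
  dy/dx = -(∂F/∂x)/(∂F/∂y) = -(3x^2 - 2y)/(-2x - 3y^2) = (3x^2 - 2y)/(2x + 3y^2)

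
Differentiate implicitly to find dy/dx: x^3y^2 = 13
Differentiate both sides with respect to x, treating y as y(x). By the chain rule, any term containing y contributes a factor of y' = dy/dx when we differentiate it.

Move every term to one side and write the relation as F(x, y) = 0. Term by term,
  d/dx[x^3y^2] = 2x^3y·y' + 3x^2y^2
  d/dx[-13] = 0

The pieces without y' make up ∂F/∂x and the coefficient of y' is ∂F/∂y:
  ∂F/∂x = 3x^2y^2,
  ∂F/∂y = 2x^3y.

Since d/dx[F] = ∂F/∂x + (∂F/∂y)·y' = 0, solve for y':
  (∂F/∂y)·y' = -∂F/∂x
  dy/dx = -(∂F/∂x)/(∂F/∂y) = -(3x^2y^2)/(2x^3y) = -3y/(2x)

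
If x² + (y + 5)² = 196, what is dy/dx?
Apply d/dx to both sides, remembering that y depends on x. Each occurrence of y therefore brings in a y' = dy/dx via the chain rule.

With F(x, y) equal to the left-hand side minus the right, differentiate F term by term:
  d/dx[x^2] = 2x
  d/dx[(y + 5)^2] = 2·y'(y + 5)
  d/dx[-196] = 0
Adding these up, d/dx[F] = 0 becomes
  (2x) + (2y + 10)·y' = 0,
so isolating y',
  dy/dx = -(2x)/(2y + 10) = -x/(y + 5)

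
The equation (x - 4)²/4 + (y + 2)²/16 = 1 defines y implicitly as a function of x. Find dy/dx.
Differentiate both sides with respect to x, treating y as y(x). By the chain rule, any term containing y contributes a factor of y' = dy/dx when we differentiate it.

Move every term to one side and write the relation as F(x, y) = 0. Term by term,
  d/dx[(x - 4)^2/4] = x/2 - 2
  d/dx[(y + 2)^2/16] = y'(y + 2)/8
  d/dx[-1] = 0

The pieces without y' make up ∂F/∂x and the coefficient of y' is ∂F/∂y:
  ∂F/∂x = x/2 - 2,
  ∂F/∂y = y/8 + 1/4.

Since d/dx[F] = ∂F/∂x + (∂F/∂y)·y' = 0, solve for y':
  (∂F/∂y)·y' = -∂F/∂x
  dy/dx = -(∂F/∂x)/(∂F/∂y) = -(x/2 - 2)/(y/8 + 1/4)
        = -((x - 4)/2)/((y + 2)/8) = 4(4 - x)/(y + 2)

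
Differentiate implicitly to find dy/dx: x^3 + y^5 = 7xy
Take d/dx of both sides. Since y is implicitly a function of x, the chain rule attaches a y' = dy/dx factor whenever we differentiate through y.

Set F(x, y) = (left side) − (right side), so the curve is F = 0. Differentiating each term of F:
  d/dx[x^3] = 3x^2
  d/dx[-7xy] = -7x·y' - 7y
  d/dx[y^5] = 5y^4·y'

Collecting, the y'-free part is the partial derivative in x and the y' coefficient is the partial derivative in y:
  ∂F/∂x = 3x^2 - 7y
  ∂F/∂y = -7x + 5y^4

so d/dx[F(x, y(x))] = ∂F/∂x + (∂F/∂y)·y' = 0. Rearranging,
  dy/dx = -(∂F/∂x)/(∂F/∂y) = -(3x^2 - 7y)/(-7x + 5y^4) = (3x^2 - 7y)/(7x - 5y^4)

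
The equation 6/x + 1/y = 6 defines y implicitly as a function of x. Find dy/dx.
Take d/dx of both sides. Since y is implicitly a function of x, the chain rule attaches a y' = dy/dx factor whenever we differentiate through y.

Set F(x, y) = (left side) − (right side), so the curve is F = 0. Differentiating each term of F:
  d/dx[1/y] = -y'/y^2
  d/dx[6/x] = -6/x^2
  d/dx[-6] = 0

Collecting, the y'-free part is the partial derivative in x and the y' coefficient is the partial derivative in y:
  ∂F/∂x = -6/x^2
  ∂F/∂y = -1/y^2

so d/dx[F(x, y(x))] = ∂F/∂x + (∂F/∂y)·y' = 0. Rearranging,
  dy/dx = -(∂F/∂x)/(∂F/∂y) = -(-6/x^2)/(-1/y^2) = -6y^2/x^2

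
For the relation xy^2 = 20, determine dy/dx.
Apply d/dx to both sides, remembering that y depends on x. Each occurrence of y therefore brings in a y' = dy/dx via the chain rule.

With F(x, y) equal to the left-hand side minus the right, differentiate F term by term:
  d/dx[xy^2] = 2xy·y' + y^2
  d/dx[-20] = 0
Adding these up, d/dx[F] = 0 becomes
  (y^2) + (2xy)·y' = 0,
so isolating y',
  dy/dx = -(y^2)/(2xy) = -y/(2x)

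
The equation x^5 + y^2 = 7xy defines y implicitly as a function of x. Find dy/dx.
Take d/dx of both sides. Since y is implicitly a function of x, the chain rule attaches a y' = dy/dx factor whenever we differentiate through y.

Set F(x, y) = (left side) − (right side), so the curve is F = 0. Differentiating each term of F:
  d/dx[x^5] = 5x^4
  d/dx[-7xy] = -7x·y' - 7y
  d/dx[y^2] = 2y·y'

Collecting, the y'-free part is the partial derivative in x and the y' coefficient is the partial derivative in y:
  ∂F/∂x = 5x^4 - 7y
  ∂F/∂y = -7x + 2y

so d/dx[F(x, y(x))] = ∂F/∂x + (∂F/∂y)·y' = 0. Rearranging,
  dy/dx = -(∂F/∂x)/(∂F/∂y) = -(5x^4 - 7y)/(-7x + 2y) = (5x^4 - 7y)/(7x - 2y)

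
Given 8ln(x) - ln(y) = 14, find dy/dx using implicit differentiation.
Apply d/dx to both sides, remembering that y depends on x. Each occurrence of y therefore brings in a y' = dy/dx via the chain rule.

With F(x, y) equal to the left-hand side minus the right, differentiate F term by term:
  d/dx[8ln(x)] = 8/x
  d/dx[-ln(y)] = -y'/y
  d/dx[-14] = 0
Adding these up, d/dx[F] = 0 becomes
  (8/x) + (-1/y)·y' = 0,
so isolating y',
  dy/dx = -(8/x)/(-1/y) = 8y/x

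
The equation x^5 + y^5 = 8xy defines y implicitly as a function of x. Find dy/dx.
Take d/dx of both sides. Since y is implicitly a function of x, the chain rule attaches a y' = dy/dx factor whenever we differentiate through y.

Set F(x, y) = (left side) − (right side), so the curve is F = 0. Differentiating each term of F:
  d/dx[x^5] = 5x^4
  d/dx[-8xy] = -8x·y' - 8y
  d/dx[y^5] = 5y^4·y'

Collecting, the y'-free part is the partial derivative in x and the y' coefficient is the partial derivative in y:
  ∂F/∂x = 5x^4 - 8y
  ∂F/∂y = -8x + 5y^4

so d/dx[F(x, y(x))] = ∂F/∂x + (∂F/∂y)·y' = 0. Rearranging,
  dy/dx = -(∂F/∂x)/(∂F/∂y) = -(5x^4 - 8y)/(-8x + 5y^4) = (5x^4 - 8y)/(8x - 5y^4)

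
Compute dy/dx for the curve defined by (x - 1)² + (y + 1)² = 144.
Differentiate the relation implicitly: treat y = y(x) and apply the chain rule, so every y-derivative picks up a y' = dy/dx factor.

With everything moved to the left-hand side, differentiate term by term:
  d/dx[(x - 1)^2] = 2x - 2
  d/dx[(y + 1)^2] = 2·y'(y + 1)
  d/dx[-144] = 0

Separating the contributions that come from x directly and those that come through y:
  without y':      2x - 2
  multiplying y':  2y + 2

so (2x - 2) + (2y + 2)·y' = 0, and therefore
  dy/dx = -(2x - 2)/(2y + 2) = (1 - x)/(y + 1)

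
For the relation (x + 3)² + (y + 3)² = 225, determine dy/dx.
Differentiate both sides with respect to x, treating y as y(x). By the chain rule, any term containing y contributes a factor of y' = dy/dx when we differentiate it.

Move every term to one side and write the relation as F(x, y) = 0. Term by term,
  d/dx[(x + 3)^2] = 2x + 6
  d/dx[(y + 3)^2] = 2·y'(y + 3)
  d/dx[-225] = 0

The pieces without y' make up ∂F/∂x and the coefficient of y' is ∂F/∂y:
  ∂F/∂x = 2x + 6,
  ∂F/∂y = 2y + 6.

Since d/dx[F] = ∂F/∂x + (∂F/∂y)·y' = 0, solve for y':
  (∂F/∂y)·y' = -∂F/∂x
  dy/dx = -(∂F/∂x)/(∂F/∂y) = -(2x + 6)/(2y + 6) = (-x - 3)/(y + 3)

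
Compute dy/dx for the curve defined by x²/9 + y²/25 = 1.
Apply d/dx to both sides, remembering that y depends on x. Each occurrence of y therefore brings in a y' = dy/dx via the chain rule.

With F(x, y) equal to the left-hand side minus the right, differentiate F term by term:
  d/dx[x^2/9] = 2x/9
  d/dx[y^2/25] = 2y·y'/25
  d/dx[-1] = 0
Adding these up, d/dx[F] = 0 becomes
  (2x/9) + (2y/25)·y' = 0,
so isolating y',
  dy/dx = -(2x/9)/(2y/25) = -25x/(9y)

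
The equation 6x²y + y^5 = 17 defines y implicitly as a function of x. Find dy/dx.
Apply d/dx to both sides, remembering that y depends on x. Each occurrence of y therefore brings in a y' = dy/dx via the chain rule.

With F(x, y) equal to the left-hand side minus the right, differentiate F term by term:
  d/dx[6x^2y] = 6x^2·y' + 12xy
  d/dx[y^5] = 5y^4·y'
  d/dx[-17] = 0
Adding these up, d/dx[F] = 0 becomes
  (12xy) + (6x^2 + 5y^4)·y' = 0,
so isolating y',
  dy/dx = -(12xy)/(6x^2 + 5y^4) = -12xy/(6x^2 + 5y^4)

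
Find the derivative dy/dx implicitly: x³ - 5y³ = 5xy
Differentiate the relation implicitly: treat y = y(x) and apply the chain rule, so every y-derivative picks up a y' = dy/dx factor.

With everything moved to the left-hand side, differentiate term by term:
  d/dx[x^3] = 3x^2
  d/dx[-5xy] = -5x·y' - 5y
  d/dx[-5y^3] = -15y^2·y'

Separating the contributions that come from x directly and those that come through y:
  without y':      3x^2 - 5y
  multiplying y':  -5x - 15y^2

so (3x^2 - 5y) + (-5x - 15y^2)·y' = 0, and therefore
  dy/dx = -(3x^2 - 5y)/(-5x - 15y^2) = (3x^2/5 - y)/(x + 3y^2)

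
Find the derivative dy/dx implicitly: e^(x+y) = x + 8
Differentiate both sides with respect to x, treating y as y(x). By the chain rule, any term containing y contributes a factor of y' = dy/dx when we differentiate it.

Move every term to one side and write the relation as F(x, y) = 0. Term by term,
  d/dx[-x] = -1
  d/dx[e^(x + y)] = (y' + 1)·e^(x + y)
  d/dx[-8] = 0

The pieces without y' make up ∂F/∂x and the coefficient of y' is ∂F/∂y:
  ∂F/∂x = e^(x + y) - 1,
  ∂F/∂y = e^(x + y).

Since d/dx[F] = ∂F/∂x + (∂F/∂y)·y' = 0, solve for y':
  (∂F/∂y)·y' = -∂F/∂x
  dy/dx = -(∂F/∂x)/(∂F/∂y) = -(e^(x + y) - 1)/(e^(x + y)) = e^(-x - y) - 1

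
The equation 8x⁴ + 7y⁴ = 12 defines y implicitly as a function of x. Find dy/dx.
Take d/dx of both sides. Since y is implicitly a function of x, the chain rule attaches a y' = dy/dx factor whenever we differentiate through y.

Set F(x, y) = (left side) − (right side), so the curve is F = 0. Differentiating each term of F:
  d/dx[8x^4] = 32x^3
  d/dx[7y^4] = 28y^3·y'
  d/dx[-12] = 0

Collecting, the y'-free part is the partial derivative in x and the y' coefficient is the partial derivative in y:
  ∂F/∂x = 32x^3
  ∂F/∂y = 28y^3

so d/dx[F(x, y(x))] = ∂F/∂x + (∂F/∂y)·y' = 0. Rearranging,
  dy/dx = -(∂F/∂x)/(∂F/∂y) = -(32x^3)/(28y^3) = -8x^3/(7y^3)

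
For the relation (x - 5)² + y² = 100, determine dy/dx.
Take d/dx of both sides. Since y is implicitly a function of x, the chain rule attaches a y' = dy/dx factor whenever we differentiate through y.

Set F(x, y) = (left side) − (right side), so the curve is F = 0. Differentiating each term of F:
  d/dx[y^2] = 2y·y'
  d/dx[(x - 5)^2] = 2x - 10
  d/dx[-100] = 0

Collecting, the y'-free part is the partial derivative in x and the y' coefficient is the partial derivative in y:
  ∂F/∂x = 2x - 10
  ∂F/∂y = 2y

so d/dx[F(x, y(x))] = ∂F/∂x + (∂F/∂y)·y' = 0. Rearranging,
  dy/dx = -(∂F/∂x)/(∂F/∂y) = -(2x - 10)/(2y) = (5 - x)/y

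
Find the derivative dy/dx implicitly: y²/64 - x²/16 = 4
Differentiate both sides with respect to x, treating y as y(x). By the chain rule, any term containing y contributes a factor of y' = dy/dx when we differentiate it.

Move every term to one side and write the relation as F(x, y) = 0. Term by term,
  d/dx[-x^2/16] = -x/8
  d/dx[y^2/64] = y·y'/32
  d/dx[-4] = 0

The pieces without y' make up ∂F/∂x and the coefficient of y' is ∂F/∂y:
  ∂F/∂x = -x/8,
  ∂F/∂y = y/32.

Since d/dx[F] = ∂F/∂x + (∂F/∂y)·y' = 0, solve for y':
  (∂F/∂y)·y' = -∂F/∂x
  dy/dx = -(∂F/∂x)/(∂F/∂y) = -(-x/8)/(y/32) = 4x/y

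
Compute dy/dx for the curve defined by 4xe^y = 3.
Apply d/dx to both sides, remembering that y depends on x. Each occurrence of y therefore brings in a y' = dy/dx via the chain rule.

With F(x, y) equal to the left-hand side minus the right, differentiate F term by term:
  d/dx[4x·e^(y)] = 4x·y'·e^(y) + 4e^(y)
  d/dx[-3] = 0
Adding these up, d/dx[F] = 0 becomes
  (4e^(y)) + (4x·e^(y))·y' = 0,
so isolating y',
  dy/dx = -(4e^(y))/(4x·e^(y)) = -1/x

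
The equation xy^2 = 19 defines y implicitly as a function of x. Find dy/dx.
Differentiate both sides with respect to x, treating y as y(x). By the chain rule, any term containing y contributes a factor of y' = dy/dx when we differentiate it.

Move every term to one side and write the relation as F(x, y) = 0. Term by term,
  d/dx[xy^2] = 2xy·y' + y^2
  d/dx[-19] = 0

The pieces without y' make up ∂F/∂x and the coefficient of y' is ∂F/∂y:
  ∂F/∂x = y^2,
  ∂F/∂y = 2xy.

Since d/dx[F] = ∂F/∂x + (∂F/∂y)·y' = 0, solve for y':
  (∂F/∂y)·y' = -∂F/∂x
  dy/dx = -(∂F/∂x)/(∂F/∂y) = -(y^2)/(2xy) = -y/(2x)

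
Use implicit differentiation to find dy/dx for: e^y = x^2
Apply d/dx to both sides, remembering that y depends on x. Each occurrence of y therefore brings in a y' = dy/dx via the chain rule.

With F(x, y) equal to the left-hand side minus the right, differentiate F term by term:
  d/dx[-x^2] = -2x
  d/dx[e^(y)] = y'·e^(y)
Adding these up, d/dx[F] = 0 becomes
  (-2x) + (e^(y))·y' = 0,
so isolating y',
  dy/dx = -(-2x)/(e^(y)) = 2x·e^(-y)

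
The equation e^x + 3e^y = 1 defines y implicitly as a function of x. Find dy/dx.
Differentiate the relation implicitly: treat y = y(x) and apply the chain rule, so every y-derivative picks up a y' = dy/dx factor.

With everything moved to the left-hand side, differentiate term by term:
  d/dx[e^(x)] = e^(x)
  d/dx[3e^(y)] = 3·y'·e^(y)
  d/dx[-1] = 0

Separating the contributions that come from x directly and those that come through y:
  without y':      e^(x)
  multiplying y':  3e^(y)

so (e^(x)) + (3e^(y))·y' = 0, and therefore
  dy/dx = -(e^(x))/(3e^(y)) = -e^(x - y)/3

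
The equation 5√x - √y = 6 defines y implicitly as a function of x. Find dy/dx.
Differentiate both sides with respect to x, treating y as y(x). By the chain rule, any term containing y contributes a factor of y' = dy/dx when we differentiate it.

Move every term to one side and write the relation as F(x, y) = 0. Term by term,
  d/dx[5√(x)] = 5/(2√(x))
  d/dx[-√(y)] = -y'/(2√(y))
  d/dx[-6] = 0

The pieces without y' make up ∂F/∂x and the coefficient of y' is ∂F/∂y:
  ∂F/∂x = 5/(2√(x)),
  ∂F/∂y = -1/(2√(y)).

Since d/dx[F] = ∂F/∂x + (∂F/∂y)·y' = 0, solve for y':
  (∂F/∂y)·y' = -∂F/∂x
  dy/dx = -(∂F/∂x)/(∂F/∂y) = -(5/(2√(x)))/(-1/(2√(y))) = 5√(y)/√(x)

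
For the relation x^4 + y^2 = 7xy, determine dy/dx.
Differentiate both sides with respect to x, treating y as y(x). By the chain rule, any term containing y contributes a factor of y' = dy/dx when we differentiate it.

Move every term to one side and write the relation as F(x, y) = 0. Term by term,
  d/dx[x^4] = 4x^3
  d/dx[-7xy] = -7x·y' - 7y
  d/dx[y^2] = 2y·y'

The pieces without y' make up ∂F/∂x and the coefficient of y' is ∂F/∂y:
  ∂F/∂x = 4x^3 - 7y,
  ∂F/∂y = -7x + 2y.

Since d/dx[F] = ∂F/∂x + (∂F/∂y)·y' = 0, solve for y':
  (∂F/∂y)·y' = -∂F/∂x
  dy/dx = -(∂F/∂x)/(∂F/∂y) = -(4x^3 - 7y)/(-7x + 2y) = (4x^3 - 7y)/(7x - 2y)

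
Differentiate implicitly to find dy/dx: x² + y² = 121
Take d/dx of both sides. Since y is implicitly a function of x, the chain rule attaches a y' = dy/dx factor whenever we differentiate through y.

Set F(x, y) = (left side) − (right side), so the curve is F = 0. Differentiating each term of F:
  d/dx[x^2] = 2x
  d/dx[y^2] = 2y·y'
  d/dx[-121] = 0

Collecting, the y'-free part is the partial derivative in x and the y' coefficient is the partial derivative in y:
  ∂F/∂x = 2x
  ∂F/∂y = 2y

so d/dx[F(x, y(x))] = ∂F/∂x + (∂F/∂y)·y' = 0. Rearranging,
  dy/dx = -(∂F/∂x)/(∂F/∂y) = -(2x)/(2y) = -x/y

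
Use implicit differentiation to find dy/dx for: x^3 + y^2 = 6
Differentiate both sides with respect to x, treating y as y(x). By the chain rule, any term containing y contributes a factor of y' = dy/dx when we differentiate it.

Move every term to one side and write the relation as F(x, y) = 0. Term by term,
  d/dx[x^3] = 3x^2
  d/dx[y^2] = 2y·y'
  d/dx[-6] = 0

The pieces without y' make up ∂F/∂x and the coefficient of y' is ∂F/∂y:
  ∂F/∂x = 3x^2,
  ∂F/∂y = 2y.

Since d/dx[F] = ∂F/∂x + (∂F/∂y)·y' = 0, solve for y':
  (∂F/∂y)·y' = -∂F/∂x
  dy/dx = -(∂F/∂x)/(∂F/∂y) = -(3x^2)/(2y) = -3x^2/(2y)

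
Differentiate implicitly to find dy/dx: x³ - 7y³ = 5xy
Apply d/dx to both sides, remembering that y depends on x. Each occurrence of y therefore brings in a y' = dy/dx via the chain rule.

With F(x, y) equal to the left-hand side minus the right, differentiate F term by term:
  d/dx[x^3] = 3x^2
  d/dx[-5xy] = -5x·y' - 5y
  d/dx[-7y^3] = -21y^2·y'
Adding these up, d/dx[F] = 0 becomes
  (3x^2 - 5y) + (-5x - 21y^2)·y' = 0,
so isolating y',
  dy/dx = -(3x^2 - 5y)/(-5x - 21y^2) = (3x^2 - 5y)/(5x + 21y^2)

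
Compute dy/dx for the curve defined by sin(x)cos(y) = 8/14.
Differentiate both sides with respect to x, treating y as y(x). By the chain rule, any term containing y contributes a factor of y' = dy/dx when we differentiate it.

Move every term to one side and write the relation as F(x, y) = 0. Term by term,
  d/dx[sin(x)·cos(y)] = -y'·sin(x)·sin(y) + cos(x)·cos(y)
  d/dx[-4/7] = 0

The pieces without y' make up ∂F/∂x and the coefficient of y' is ∂F/∂y:
  ∂F/∂x = cos(x)·cos(y),
  ∂F/∂y = -sin(x)·sin(y).

Since d/dx[F] = ∂F/∂x + (∂F/∂y)·y' = 0, solve for y':
  (∂F/∂y)·y' = -∂F/∂x
  dy/dx = -(∂F/∂x)/(∂F/∂y) = -(cos(x)·cos(y))/(-sin(x)·sin(y)) = 1/(tan(x)·tan(y))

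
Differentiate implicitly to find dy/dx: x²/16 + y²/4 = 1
Apply d/dx to both sides, remembering that y depends on x. Each occurrence of y therefore brings in a y' = dy/dx via the chain rule.

With F(x, y) equal to the left-hand side minus the right, differentiate F term by term:
  d/dx[x^2/16] = x/8
  d/dx[y^2/4] = y·y'/2
  d/dx[-1] = 0
Adding these up, d/dx[F] = 0 becomes
  (x/8) + (y/2)·y' = 0,
so isolating y',
  dy/dx = -(x/8)/(y/2) = -x/(4y)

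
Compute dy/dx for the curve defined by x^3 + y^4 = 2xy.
Differentiate the relation implicitly: treat y = y(x) and apply the chain rule, so every y-derivative picks up a y' = dy/dx factor.

With everything moved to the left-hand side, differentiate term by term:
  d/dx[x^3] = 3x^2
  d/dx[-2xy] = -2x·y' - 2y
  d/dx[y^4] = 4y^3·y'

Separating the contributions that come from x directly and those that come through y:
  without y':      3x^2 - 2y
  multiplying y':  -2x + 4y^3

so (3x^2 - 2y) + (-2x + 4y^3)·y' = 0, and therefore
  dy/dx = -(3x^2 - 2y)/(-2x + 4y^3) = (3x^2/2 - y)/(x - 2y^3)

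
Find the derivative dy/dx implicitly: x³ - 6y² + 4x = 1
Differentiate both sides with respect to x, treating y as y(x). By the chain rule, any term containing y contributes a factor of y' = dy/dx when we differentiate it.

Move every term to one side and write the relation as F(x, y) = 0. Term by term,
  d/dx[x^3] = 3x^2
  d/dx[4x] = 4
  d/dx[-6y^2] = -12y·y'
  d/dx[-1] = 0

The pieces without y' make up ∂F/∂x and the coefficient of y' is ∂F/∂y:
  ∂F/∂x = 3x^2 + 4,
  ∂F/∂y = -12y.

Since d/dx[F] = ∂F/∂x + (∂F/∂y)·y' = 0, solve for y':
  (∂F/∂y)·y' = -∂F/∂x
  dy/dx = -(∂F/∂x)/(∂F/∂y) = -(3x^2 + 4)/(-12y) = (3x^2 + 4)/(12y)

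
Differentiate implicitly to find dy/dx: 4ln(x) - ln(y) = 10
Differentiate both sides with respect to x, treating y as y(x). By the chain rule, any term containing y contributes a factor of y' = dy/dx when we differentiate it.

Move every term to one side and write the relation as F(x, y) = 0. Term by term,
  d/dx[4ln(x)] = 4/x
  d/dx[-ln(y)] = -y'/y
  d/dx[-10] = 0

The pieces without y' make up ∂F/∂x and the coefficient of y' is ∂F/∂y:
  ∂F/∂x = 4/x,
  ∂F/∂y = -1/y.

Since d/dx[F] = ∂F/∂x + (∂F/∂y)·y' = 0, solve for y':
  (∂F/∂y)·y' = -∂F/∂x
  dy/dx = -(∂F/∂x)/(∂F/∂y) = -(4/x)/(-1/y) = 4y/x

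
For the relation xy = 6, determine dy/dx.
Differentiate both sides with respect to x, treating y as y(x). By the chain rule, any term containing y contributes a factor of y' = dy/dx when we differentiate it.

Move every term to one side and write the relation as F(x, y) = 0. Term by term,
  d/dx[xy] = x·y' + y
  d/dx[-6] = 0

The pieces without y' make up ∂F/∂x and the coefficient of y' is ∂F/∂y:
  ∂F/∂x = y,
  ∂F/∂y = x.

Since d/dx[F] = ∂F/∂x + (∂F/∂y)·y' = 0, solve for y':
  (∂F/∂y)·y' = -∂F/∂x
  dy/dx = -(∂F/∂x)/(∂F/∂y) = -(y)/(x) = -y/x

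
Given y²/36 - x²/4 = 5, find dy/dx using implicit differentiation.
Take d/dx of both sides. Since y is implicitly a function of x, the chain rule attaches a y' = dy/dx factor whenever we differentiate through y.

Set F(x, y) = (left side) − (right side), so the curve is F = 0. Differentiating each term of F:
  d/dx[-x^2/4] = -x/2
  d/dx[y^2/36] = y·y'/18
  d/dx[-5] = 0

Collecting, the y'-free part is the partial derivative in x and the y' coefficient is the partial derivative in y:
  ∂F/∂x = -x/2
  ∂F/∂y = y/18

so d/dx[F(x, y(x))] = ∂F/∂x + (∂F/∂y)·y' = 0. Rearranging,
  dy/dx = -(∂F/∂x)/(∂F/∂y) = -(-x/2)/(y/18) = 9x/y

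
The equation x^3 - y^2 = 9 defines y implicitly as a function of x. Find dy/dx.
Differentiate both sides with respect to x, treating y as y(x). By the chain rule, any term containing y contributes a factor of y' = dy/dx when we differentiate it.

Move every term to one side and write the relation as F(x, y) = 0. Term by term,
  d/dx[x^3] = 3x^2
  d/dx[-y^2] = -2y·y'
  d/dx[-9] = 0

The pieces without y' make up ∂F/∂x and the coefficient of y' is ∂F/∂y:
  ∂F/∂x = 3x^2,
  ∂F/∂y = -2y.

Since d/dx[F] = ∂F/∂x + (∂F/∂y)·y' = 0, solve for y':
  (∂F/∂y)·y' = -∂F/∂x
  dy/dx = -(∂F/∂x)/(∂F/∂y) = -(3x^2)/(-2y) = 3x^2/(2y)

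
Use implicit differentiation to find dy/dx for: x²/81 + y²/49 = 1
Differentiate both sides with respect to x, treating y as y(x). By the chain rule, any term containing y contributes a factor of y' = dy/dx when we differentiate it.

Move every term to one side and write the relation as F(x, y) = 0. Term by term,
  d/dx[x^2/81] = 2x/81
  d/dx[y^2/49] = 2y·y'/49
  d/dx[-1] = 0

The pieces without y' make up ∂F/∂x and the coefficient of y' is ∂F/∂y:
  ∂F/∂x = 2x/81,
  ∂F/∂y = 2y/49.

Since d/dx[F] = ∂F/∂x + (∂F/∂y)·y' = 0, solve for y':
  (∂F/∂y)·y' = -∂F/∂x
  dy/dx = -(∂F/∂x)/(∂F/∂y) = -(2x/81)/(2y/49) = -49x/(81y)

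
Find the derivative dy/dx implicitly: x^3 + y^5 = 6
Differentiate both sides with respect to x, treating y as y(x). By the chain rule, any term containing y contributes a factor of y' = dy/dx when we differentiate it.

Move every term to one side and write the relation as F(x, y) = 0. Term by term,
  d/dx[x^3] = 3x^2
  d/dx[y^5] = 5y^4·y'
  d/dx[-6] = 0

The pieces without y' make up ∂F/∂x and the coefficient of y' is ∂F/∂y:
  ∂F/∂x = 3x^2,
  ∂F/∂y = 5y^4.

Since d/dx[F] = ∂F/∂x + (∂F/∂y)·y' = 0, solve for y':
  (∂F/∂y)·y' = -∂F/∂x
  dy/dx = -(∂F/∂x)/(∂F/∂y) = -(3x^2)/(5y^4) = -3x^2/(5y^4)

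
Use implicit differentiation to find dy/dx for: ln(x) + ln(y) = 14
Take d/dx of both sides. Since y is implicitly a function of x, the chain rule attaches a y' = dy/dx factor whenever we differentiate through y.

Set F(x, y) = (left side) − (right side), so the curve is F = 0. Differentiating each term of F:
  d/dx[ln(x)] = 1/x
  d/dx[ln(y)] = y'/y
  d/dx[-14] = 0

Collecting, the y'-free part is the partial derivative in x and the y' coefficient is the partial derivative in y:
  ∂F/∂x = 1/x
  ∂F/∂y = 1/y

so d/dx[F(x, y(x))] = ∂F/∂x + (∂F/∂y)·y' = 0. Rearranging,
  dy/dx = -(∂F/∂x)/(∂F/∂y) = -(1/x)/(1/y) = -y/x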